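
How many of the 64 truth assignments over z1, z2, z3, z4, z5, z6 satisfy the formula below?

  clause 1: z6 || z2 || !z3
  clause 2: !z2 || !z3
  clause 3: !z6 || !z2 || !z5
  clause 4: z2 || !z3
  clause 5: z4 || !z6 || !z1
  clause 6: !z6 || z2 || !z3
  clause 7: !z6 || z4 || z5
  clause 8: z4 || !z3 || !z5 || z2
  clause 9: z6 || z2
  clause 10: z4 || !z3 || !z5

15

There are 2^6 = 64 truth assignments over (z1, z2, z3, z4, z5, z6).
Split on z6. With z6 = true, the clauses containing z6 are satisfied and !z6 drops from the rest; 7 of the 2^5 = 32 assignments to the other variables satisfy what remains.
With z6 = false, by the same count on the reduced clause set, 8 assignments work.
Total: 7 + 8 = 15.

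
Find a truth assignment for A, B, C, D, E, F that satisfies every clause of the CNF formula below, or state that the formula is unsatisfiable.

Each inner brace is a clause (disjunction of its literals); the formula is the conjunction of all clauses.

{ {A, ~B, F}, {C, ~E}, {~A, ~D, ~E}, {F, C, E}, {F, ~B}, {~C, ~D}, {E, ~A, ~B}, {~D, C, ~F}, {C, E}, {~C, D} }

UNSATISFIABLE

Suppose C = 1.
From the singleton clause (~D), D = 0.
Now (D) is unsatisfied and unit — conflict.
So C must be the other value — set C = 0.
From the singleton clause (~E), E = 0.
Now (E) is unsatisfied and unit — conflict.
Either choice for C ends in contradiction.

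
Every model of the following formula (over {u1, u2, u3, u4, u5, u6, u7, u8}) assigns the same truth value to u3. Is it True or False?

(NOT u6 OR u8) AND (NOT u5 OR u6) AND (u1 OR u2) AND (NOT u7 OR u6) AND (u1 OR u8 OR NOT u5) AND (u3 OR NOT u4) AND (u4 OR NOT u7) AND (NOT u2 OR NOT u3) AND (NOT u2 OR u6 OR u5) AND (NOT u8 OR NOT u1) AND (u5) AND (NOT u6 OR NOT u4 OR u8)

Suppose u3 = true.
From the singleton clause (NOT u2), u2 = false.
From the singleton clause (u1), u1 = true.
From the singleton clause (NOT u8), u8 = false.
From the singleton clause (NOT u6), u6 = false.
From the singleton clause (NOT u5), u5 = false.
That conflicts with the unit clause (u5).
So every satisfying assignment has u3 = False.

False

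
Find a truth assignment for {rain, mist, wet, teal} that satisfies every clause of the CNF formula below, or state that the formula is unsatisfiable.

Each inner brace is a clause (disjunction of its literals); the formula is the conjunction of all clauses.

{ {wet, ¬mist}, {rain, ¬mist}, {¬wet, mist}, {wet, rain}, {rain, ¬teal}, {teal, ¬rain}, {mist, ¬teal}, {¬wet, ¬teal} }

UNSATISFIABLE

Try wet = True.
From the singleton clause (mist), mist = True.
From the singleton clause (rain), rain = True.
From the singleton clause (teal), teal = True.
That conflicts with the unit clause (¬teal).
So wet must be the other value — set wet = False.
From the singleton clause (¬mist), mist = False.
From the singleton clause (rain), rain = True.
From the singleton clause (teal), teal = True.
That conflicts with the unit clause (¬teal).
Neither wet = True nor wet = False works.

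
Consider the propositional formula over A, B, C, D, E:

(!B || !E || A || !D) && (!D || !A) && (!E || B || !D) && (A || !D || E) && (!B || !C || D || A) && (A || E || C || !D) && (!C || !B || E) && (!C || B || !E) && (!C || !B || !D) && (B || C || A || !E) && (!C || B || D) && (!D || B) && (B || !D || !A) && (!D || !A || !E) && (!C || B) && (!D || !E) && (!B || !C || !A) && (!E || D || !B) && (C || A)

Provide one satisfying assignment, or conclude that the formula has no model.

A: true,  B: false,  C: false,  D: false,  E: true

Try D = false.
Try C = false.
From the singleton clause (A), A = true.
Try E = true.
From the singleton clause (!B), B = false.
Every clause now holds.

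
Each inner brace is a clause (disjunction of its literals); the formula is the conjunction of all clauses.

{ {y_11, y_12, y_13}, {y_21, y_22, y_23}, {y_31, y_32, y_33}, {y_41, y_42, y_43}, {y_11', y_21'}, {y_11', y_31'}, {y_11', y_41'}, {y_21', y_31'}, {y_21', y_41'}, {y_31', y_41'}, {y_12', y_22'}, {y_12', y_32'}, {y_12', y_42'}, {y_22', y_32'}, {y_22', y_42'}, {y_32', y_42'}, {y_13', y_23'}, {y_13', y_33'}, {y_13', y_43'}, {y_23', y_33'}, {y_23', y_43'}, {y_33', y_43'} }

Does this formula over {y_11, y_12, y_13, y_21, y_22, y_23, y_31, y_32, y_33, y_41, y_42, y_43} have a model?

Try y_11 = 0.
Try y_12 = 1.
The clause (y_22') is unit, so y_22 = 0.
The clause (y_32') is unit, so y_32 = 0.
The clause (y_42') is unit, so y_42 = 0.
Try y_21 = 1.
The clause (y_31') is unit, so y_31 = 0.
The clause (y_33) is unit, so y_33 = 1.
The clause (y_41') is unit, so y_41 = 0.
The clause (y_43) is unit, so y_43 = 1.
That conflicts with the unit clause (y_43').
So y_21 must be the other value — set y_21 = 0.
The clause (y_23) is unit, so y_23 = 1.
The clause (y_13') is unit, so y_13 = 0.
The clause (y_33') is unit, so y_33 = 0.
The clause (y_31) is unit, so y_31 = 1.
The clause (y_41') is unit, so y_41 = 0.
The clause (y_43) is unit, so y_43 = 1.
That conflicts with the unit clause (y_43').
Either choice for y_21 ends in contradiction.
So y_12 must be the other value — set y_12 = 0.
The clause (y_13) is unit, so y_13 = 1.
The clause (y_23') is unit, so y_23 = 0.
The clause (y_33') is unit, so y_33 = 0.
The clause (y_43') is unit, so y_43 = 0.
Try y_21 = 1.
The clause (y_31') is unit, so y_31 = 0.
The clause (y_32) is unit, so y_32 = 1.
The clause (y_41') is unit, so y_41 = 0.
The clause (y_42) is unit, so y_42 = 1.
That conflicts with the unit clause (y_42').
So y_21 must be the other value — set y_21 = 0.
The clause (y_22) is unit, so y_22 = 1.
The clause (y_32') is unit, so y_32 = 0.
The clause (y_31) is unit, so y_31 = 1.
The clause (y_41') is unit, so y_41 = 0.
The clause (y_42) is unit, so y_42 = 1.
That conflicts with the unit clause (y_42').
Either choice for y_21 ends in contradiction.
Either choice for y_12 ends in contradiction.
So y_11 must be the other value — set y_11 = 1.
The clause (y_21') is unit, so y_21 = 0.
The clause (y_31') is unit, so y_31 = 0.
The clause (y_41') is unit, so y_41 = 0.
Try y_22 = 1.
The clause (y_12') is unit, so y_12 = 0.
The clause (y_32') is unit, so y_32 = 0.
The clause (y_33) is unit, so y_33 = 1.
The clause (y_42') is unit, so y_42 = 0.
The clause (y_43) is unit, so y_43 = 1.
That conflicts with the unit clause (y_43').
So y_22 must be the other value — set y_22 = 0.
The clause (y_23) is unit, so y_23 = 1.
The clause (y_13') is unit, so y_13 = 0.
The clause (y_33') is unit, so y_33 = 0.
The clause (y_32) is unit, so y_32 = 1.
The clause (y_12') is unit, so y_12 = 0.
The clause (y_42') is unit, so y_42 = 0.
The clause (y_43) is unit, so y_43 = 1.
That conflicts with the unit clause (y_43').
Either choice for y_22 ends in contradiction.
Either choice for y_11 ends in contradiction.
No assignment satisfies every clause.

No, unsatisfiable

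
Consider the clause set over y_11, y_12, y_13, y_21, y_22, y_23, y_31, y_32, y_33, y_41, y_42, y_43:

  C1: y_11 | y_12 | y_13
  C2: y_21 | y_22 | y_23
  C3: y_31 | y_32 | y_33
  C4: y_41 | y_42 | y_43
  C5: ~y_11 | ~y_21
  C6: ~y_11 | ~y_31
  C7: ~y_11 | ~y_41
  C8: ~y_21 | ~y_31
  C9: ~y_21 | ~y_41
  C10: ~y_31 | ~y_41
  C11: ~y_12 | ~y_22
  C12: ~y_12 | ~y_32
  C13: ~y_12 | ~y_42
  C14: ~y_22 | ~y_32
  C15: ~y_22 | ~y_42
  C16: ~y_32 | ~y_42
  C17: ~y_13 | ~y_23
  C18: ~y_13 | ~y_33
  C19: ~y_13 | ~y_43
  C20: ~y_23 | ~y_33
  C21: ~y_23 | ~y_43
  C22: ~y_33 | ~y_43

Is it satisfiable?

No, unsatisfiable

Suppose y_11 = 0.
Suppose y_12 = 1.
Unit clause (~y_22) forces y_22 = 0.
Unit clause (~y_32) forces y_32 = 0.
Unit clause (~y_42) forces y_42 = 0.
Suppose y_21 = 1.
Unit clause (~y_31) forces y_31 = 0.
Unit clause (y_33) forces y_33 = 1.
Unit clause (~y_41) forces y_41 = 0.
Unit clause (y_43) forces y_43 = 1.
But (~y_43) is also a unit clause — contradiction.
That branch fails; take y_21 = 0 instead.
Unit clause (y_23) forces y_23 = 1.
Unit clause (~y_13) forces y_13 = 0.
Unit clause (~y_33) forces y_33 = 0.
Unit clause (y_31) forces y_31 = 1.
Unit clause (~y_41) forces y_41 = 0.
Unit clause (y_43) forces y_43 = 1.
But (~y_43) is also a unit clause — contradiction.
Both values of y_21 lead to a conflict.
That branch fails; take y_12 = 0 instead.
Unit clause (y_13) forces y_13 = 1.
Unit clause (~y_23) forces y_23 = 0.
Unit clause (~y_33) forces y_33 = 0.
Unit clause (~y_43) forces y_43 = 0.
Suppose y_21 = 1.
Unit clause (~y_31) forces y_31 = 0.
Unit clause (y_32) forces y_32 = 1.
Unit clause (~y_41) forces y_41 = 0.
Unit clause (y_42) forces y_42 = 1.
But (~y_42) is also a unit clause — contradiction.
That branch fails; take y_21 = 0 instead.
Unit clause (y_22) forces y_22 = 1.
Unit clause (~y_32) forces y_32 = 0.
Unit clause (y_31) forces y_31 = 1.
Unit clause (~y_41) forces y_41 = 0.
Unit clause (y_42) forces y_42 = 1.
But (~y_42) is also a unit clause — contradiction.
Both values of y_21 lead to a conflict.
Both values of y_12 lead to a conflict.
That branch fails; take y_11 = 1 instead.
Unit clause (~y_21) forces y_21 = 0.
Unit clause (~y_31) forces y_31 = 0.
Unit clause (~y_41) forces y_41 = 0.
Suppose y_22 = 1.
Unit clause (~y_12) forces y_12 = 0.
Unit clause (~y_32) forces y_32 = 0.
Unit clause (y_33) forces y_33 = 1.
Unit clause (~y_42) forces y_42 = 0.
Unit clause (y_43) forces y_43 = 1.
But (~y_43) is also a unit clause — contradiction.
That branch fails; take y_22 = 0 instead.
Unit clause (y_23) forces y_23 = 1.
Unit clause (~y_13) forces y_13 = 0.
Unit clause (~y_33) forces y_33 = 0.
Unit clause (y_32) forces y_32 = 1.
Unit clause (~y_12) forces y_12 = 0.
Unit clause (~y_42) forces y_42 = 0.
Unit clause (y_43) forces y_43 = 1.
But (~y_43) is also a unit clause — contradiction.
Both values of y_22 lead to a conflict.
Both values of y_11 lead to a conflict.
No assignment satisfies every clause.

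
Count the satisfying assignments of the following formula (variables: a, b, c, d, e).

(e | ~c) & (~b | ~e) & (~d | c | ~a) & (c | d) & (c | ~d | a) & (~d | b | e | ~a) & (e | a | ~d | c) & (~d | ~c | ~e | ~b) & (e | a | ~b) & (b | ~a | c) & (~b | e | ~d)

4

There are 2^5 = 32 truth assignments over (a, b, c, d, e).
Split on b. With b = 1, the clauses containing b are satisfied and ~b drops from the rest; 0 of the 2^4 = 16 assignments to the other variables satisfy what remains.
With b = 0, by the same count on the reduced clause set, 4 assignments work.
(One model: a=F, b=F, c=T, d=F, e=T.)
Total: 0 + 4 = 4.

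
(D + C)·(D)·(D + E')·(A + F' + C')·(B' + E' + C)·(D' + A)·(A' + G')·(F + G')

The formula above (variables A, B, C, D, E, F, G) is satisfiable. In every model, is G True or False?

False

Suppose G = 1.
(D) alone gives D = 1.
(A) alone gives A = 1.
But (A') is also a unit clause — contradiction.
So every satisfying assignment has G = False.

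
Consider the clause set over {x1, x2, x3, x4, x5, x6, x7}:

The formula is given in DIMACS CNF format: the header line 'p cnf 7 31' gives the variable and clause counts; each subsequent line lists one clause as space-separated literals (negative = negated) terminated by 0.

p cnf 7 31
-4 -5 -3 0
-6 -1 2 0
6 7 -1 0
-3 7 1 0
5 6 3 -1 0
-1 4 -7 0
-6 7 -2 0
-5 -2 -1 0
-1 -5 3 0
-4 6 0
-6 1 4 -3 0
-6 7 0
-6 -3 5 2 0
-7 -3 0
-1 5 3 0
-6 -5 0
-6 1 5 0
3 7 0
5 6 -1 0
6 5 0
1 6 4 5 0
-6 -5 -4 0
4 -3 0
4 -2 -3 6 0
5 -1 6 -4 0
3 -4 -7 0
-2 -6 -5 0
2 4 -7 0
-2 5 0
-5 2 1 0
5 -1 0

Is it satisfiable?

Case x4 = False:
(¬x3) alone gives x3 = False.
(x7) alone gives x7 = True.
(¬x1) alone gives x1 = False.
(x2) alone gives x2 = True.
(x5) alone gives x5 = True.
(¬x6) alone gives x6 = False.
This assignment satisfies each clause.
A satisfying assignment: x1 ↦ False, x2 ↦ True, x3 ↦ False, x4 ↦ False, x5 ↦ True, x6 ↦ False, x7 ↦ True.

Yes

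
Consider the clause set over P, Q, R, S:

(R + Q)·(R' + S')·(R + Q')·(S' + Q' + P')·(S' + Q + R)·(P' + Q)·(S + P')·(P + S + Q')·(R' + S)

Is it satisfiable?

Unsatisfiable

Try R = 1.
The clause (S') is unit, so S = 0.
That conflicts with the unit clause (S).
That branch fails; take R = 0 instead.
The clause (Q) is unit, so Q = 1.
That conflicts with the unit clause (Q').
Either choice for R ends in contradiction.
No assignment satisfies every clause.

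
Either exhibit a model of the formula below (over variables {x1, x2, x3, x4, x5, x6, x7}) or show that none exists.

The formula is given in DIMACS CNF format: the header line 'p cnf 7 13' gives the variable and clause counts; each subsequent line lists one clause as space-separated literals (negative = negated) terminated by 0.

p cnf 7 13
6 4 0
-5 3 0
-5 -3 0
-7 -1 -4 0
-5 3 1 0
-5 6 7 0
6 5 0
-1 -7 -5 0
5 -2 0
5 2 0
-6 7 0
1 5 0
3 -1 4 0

Case x6 = True:
Unit clause (x7) forces x7 = True.
Case x5 = False:
Unit clause (¬x2) forces x2 = False.
That conflicts with the unit clause (x2).
So x5 must be the other value — set x5 = True.
Unit clause (x3) forces x3 = True.
That conflicts with the unit clause (¬x3).
Both values of x5 lead to a conflict.
So x6 must be the other value — set x6 = False.
Unit clause (x4) forces x4 = True.
Unit clause (x5) forces x5 = True.
Unit clause (x3) forces x3 = True.
That conflicts with the unit clause (¬x3).
Both values of x6 lead to a conflict.

UNSATISFIABLE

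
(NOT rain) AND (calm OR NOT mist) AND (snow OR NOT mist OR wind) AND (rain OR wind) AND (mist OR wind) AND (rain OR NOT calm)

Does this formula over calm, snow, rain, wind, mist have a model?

The clause (NOT rain) is unit, so rain = false.
The clause (wind) is unit, so wind = true.
The clause (NOT calm) is unit, so calm = false.
The clause (NOT mist) is unit, so mist = false.
Every clause is now satisfied; snow is unconstrained.
A satisfying assignment: calm: false, snow: false, rain: false, wind: true, mist: false.

Yes, satisfiable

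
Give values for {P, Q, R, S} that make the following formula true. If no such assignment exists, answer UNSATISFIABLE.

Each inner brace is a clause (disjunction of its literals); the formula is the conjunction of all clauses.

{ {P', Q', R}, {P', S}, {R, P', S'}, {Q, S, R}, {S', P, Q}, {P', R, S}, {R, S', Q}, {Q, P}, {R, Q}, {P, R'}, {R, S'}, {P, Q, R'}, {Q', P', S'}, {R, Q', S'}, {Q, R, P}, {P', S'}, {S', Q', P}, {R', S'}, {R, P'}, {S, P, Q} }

Try P = 0.
(Q) alone gives Q = 1.
(R') alone gives R = 0.
(S') alone gives S = 0.
All clauses are satisfied.

P: 0, Q: 1, R: 0, S: 0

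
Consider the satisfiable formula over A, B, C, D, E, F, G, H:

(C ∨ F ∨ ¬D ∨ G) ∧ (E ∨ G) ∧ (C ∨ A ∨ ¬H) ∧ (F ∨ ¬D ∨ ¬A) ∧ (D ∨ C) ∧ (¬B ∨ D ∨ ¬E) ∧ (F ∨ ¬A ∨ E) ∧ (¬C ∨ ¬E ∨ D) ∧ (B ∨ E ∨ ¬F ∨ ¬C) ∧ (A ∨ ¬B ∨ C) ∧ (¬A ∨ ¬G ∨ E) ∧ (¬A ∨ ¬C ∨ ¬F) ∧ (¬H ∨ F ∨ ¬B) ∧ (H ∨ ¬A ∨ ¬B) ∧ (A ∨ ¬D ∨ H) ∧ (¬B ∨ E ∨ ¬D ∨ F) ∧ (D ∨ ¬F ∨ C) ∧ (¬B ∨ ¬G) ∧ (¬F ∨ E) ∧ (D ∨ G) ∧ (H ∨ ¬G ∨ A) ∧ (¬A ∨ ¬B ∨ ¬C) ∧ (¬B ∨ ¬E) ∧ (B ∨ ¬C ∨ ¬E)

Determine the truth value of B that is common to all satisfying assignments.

False

Suppose B = True.
Unit clause (¬G) forces G = False.
Unit clause (E) forces E = True.
That conflicts with the unit clause (¬E).
So every satisfying assignment has B = False.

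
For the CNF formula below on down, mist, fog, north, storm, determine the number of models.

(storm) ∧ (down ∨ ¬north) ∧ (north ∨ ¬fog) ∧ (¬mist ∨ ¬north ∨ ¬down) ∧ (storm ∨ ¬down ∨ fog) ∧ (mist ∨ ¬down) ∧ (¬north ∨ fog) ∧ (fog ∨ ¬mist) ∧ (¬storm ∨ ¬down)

There are 2^5 = 32 truth assignments over (down, mist, fog, north, storm).
Split on fog. With fog = True, the clauses containing fog are satisfied and ¬fog drops from the rest; 0 of the 2^4 = 16 assignments to the other variables satisfy what remains.
With fog = False, by the same count on the reduced clause set, 1 assignment works.
(One model: down=F, mist=F, fog=F, north=F, storm=T.)
Total: 0 + 1 = 1.

1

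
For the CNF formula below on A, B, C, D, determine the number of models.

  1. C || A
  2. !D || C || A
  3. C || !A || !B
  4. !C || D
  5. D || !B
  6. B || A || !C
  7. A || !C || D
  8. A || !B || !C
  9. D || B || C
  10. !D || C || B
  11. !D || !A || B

There are 2^4 = 16 truth assignments over (A, B, C, D).
Check each against the 11 clauses (columns in the order A, B, C, D):
  F F F F  ✗ fails (C || A)
  F F F T  ✗ fails (C || A)
  F F T F  ✗ fails (!C || D)
  F F T T  ✗ fails (B || A || !C)
  F T F F  ✗ fails (C || A)
  F T F T  ✗ fails (C || A)
  F T T F  ✗ fails (!C || D)
  F T T T  ✗ fails (A || !B || !C)
  T F F F  ✗ fails (D || B || C)
  T F F T  ✗ fails (!D || C || B)
  T F T F  ✗ fails (!C || D)
  T F T T  ✗ fails (!D || !A || B)
  T T F F  ✗ fails (C || !A || !B)
  T T F T  ✗ fails (C || !A || !B)
  T T T F  ✗ fails (!C || D)
  T T T T  ✓ satisfies all
1 of the 16 rows is a model.

1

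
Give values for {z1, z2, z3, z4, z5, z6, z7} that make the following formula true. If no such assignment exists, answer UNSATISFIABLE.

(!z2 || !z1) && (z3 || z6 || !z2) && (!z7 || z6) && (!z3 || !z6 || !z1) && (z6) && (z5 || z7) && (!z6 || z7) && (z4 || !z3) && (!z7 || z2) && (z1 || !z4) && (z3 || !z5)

z1: false, z2: true, z3: false, z4: false, z5: false, z6: true, z7: true

(z6) alone gives z6 = true.
(z7) alone gives z7 = true.
(z2) alone gives z2 = true.
(!z1) alone gives z1 = false.
(!z4) alone gives z4 = false.
(!z3) alone gives z3 = false.
(!z5) alone gives z5 = false.
All clauses are satisfied.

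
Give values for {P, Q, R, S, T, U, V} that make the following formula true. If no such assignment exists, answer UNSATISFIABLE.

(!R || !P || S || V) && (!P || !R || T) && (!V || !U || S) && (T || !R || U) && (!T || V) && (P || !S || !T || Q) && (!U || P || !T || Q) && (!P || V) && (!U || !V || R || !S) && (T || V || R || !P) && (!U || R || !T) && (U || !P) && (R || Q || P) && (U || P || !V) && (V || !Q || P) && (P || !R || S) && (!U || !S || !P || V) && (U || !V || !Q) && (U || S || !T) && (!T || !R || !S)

Branch on T: set T = false.
Branch on P: set P = false.
Branch on R: set R = true.
(U) alone gives U = true.
(S) alone gives S = true.
Branch on V: set V = true.
All clauses hold; Q can take either value.

P ↦ false,  Q ↦ false,  R ↦ true,  S ↦ true,  T ↦ false,  U ↦ true,  V ↦ true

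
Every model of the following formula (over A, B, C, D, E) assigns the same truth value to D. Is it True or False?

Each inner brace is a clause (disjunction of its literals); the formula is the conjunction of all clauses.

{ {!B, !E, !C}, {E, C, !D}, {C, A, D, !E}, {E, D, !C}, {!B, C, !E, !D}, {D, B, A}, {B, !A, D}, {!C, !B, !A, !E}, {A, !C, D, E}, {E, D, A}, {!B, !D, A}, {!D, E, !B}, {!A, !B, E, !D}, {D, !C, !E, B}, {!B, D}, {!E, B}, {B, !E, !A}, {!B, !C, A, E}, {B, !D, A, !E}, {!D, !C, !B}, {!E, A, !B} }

Suppose D = false.
The clause (!B) is unit, so B = false.
The clause (A) is unit, so A = true.
But (!A) is also a unit clause — contradiction.
So every satisfying assignment has D = True.

True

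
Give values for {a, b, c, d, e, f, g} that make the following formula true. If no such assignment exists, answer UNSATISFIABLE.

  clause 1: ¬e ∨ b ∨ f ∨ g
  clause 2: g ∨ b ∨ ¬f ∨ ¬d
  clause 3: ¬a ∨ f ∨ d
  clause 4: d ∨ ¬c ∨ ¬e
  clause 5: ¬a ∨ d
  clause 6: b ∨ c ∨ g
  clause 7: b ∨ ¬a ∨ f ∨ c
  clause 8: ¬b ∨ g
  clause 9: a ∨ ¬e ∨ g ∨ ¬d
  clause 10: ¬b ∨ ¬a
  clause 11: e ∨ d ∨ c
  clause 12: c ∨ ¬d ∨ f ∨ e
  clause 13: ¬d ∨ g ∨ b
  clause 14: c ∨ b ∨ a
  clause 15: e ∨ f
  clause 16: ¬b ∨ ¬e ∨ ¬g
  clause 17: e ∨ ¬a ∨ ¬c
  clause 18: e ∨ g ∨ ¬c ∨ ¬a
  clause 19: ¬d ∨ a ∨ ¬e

Try a = False.
Try b = False.
From the singleton clause (c), c = True.
Try d = True.
From the singleton clause (g), g = True.
From the singleton clause (¬e), e = False.
From the singleton clause (f), f = True.
All clauses are satisfied.

a ↦ False; b ↦ False; c ↦ True; d ↦ True; e ↦ False; f ↦ True; g ↦ True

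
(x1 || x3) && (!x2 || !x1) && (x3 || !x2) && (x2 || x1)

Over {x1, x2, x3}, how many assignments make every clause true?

3

There are 2^3 = 8 truth assignments over (x1, x2, x3).
Check each against the 4 clauses (columns in the order x1, x2, x3):
  F F F  ✗ fails (x1 || x3)
  F F T  ✗ fails (x2 || x1)
  F T F  ✗ fails (x1 || x3)
  F T T  ✓ satisfies all
  T F F  ✓ satisfies all
  T F T  ✓ satisfies all
  T T F  ✗ fails (!x2 || !x1)
  T T T  ✗ fails (!x2 || !x1)
3 of the 8 rows are models.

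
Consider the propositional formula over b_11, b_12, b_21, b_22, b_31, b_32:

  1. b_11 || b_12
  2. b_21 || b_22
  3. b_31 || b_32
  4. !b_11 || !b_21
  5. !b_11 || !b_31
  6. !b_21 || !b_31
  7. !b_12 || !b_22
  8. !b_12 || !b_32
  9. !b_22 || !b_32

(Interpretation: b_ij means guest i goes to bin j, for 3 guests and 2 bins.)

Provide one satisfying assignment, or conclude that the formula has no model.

UNSATISFIABLE

Try b_11 = true.
(!b_21) alone gives b_21 = false.
(b_22) alone gives b_22 = true.
(!b_31) alone gives b_31 = false.
(b_32) alone gives b_32 = true.
Now (!b_32) is unsatisfied and unit — conflict.
Backtrack on b_11: now try b_11 = false.
(b_12) alone gives b_12 = true.
(!b_22) alone gives b_22 = false.
(b_21) alone gives b_21 = true.
(!b_31) alone gives b_31 = false.
(b_32) alone gives b_32 = true.
Now (!b_32) is unsatisfied and unit — conflict.
Both values of b_11 lead to a conflict.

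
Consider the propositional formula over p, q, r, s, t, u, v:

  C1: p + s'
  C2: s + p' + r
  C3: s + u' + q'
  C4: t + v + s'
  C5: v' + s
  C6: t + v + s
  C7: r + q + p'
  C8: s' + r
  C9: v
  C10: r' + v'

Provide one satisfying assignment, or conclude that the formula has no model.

UNSATISFIABLE

(v) alone gives v = 1.
(s) alone gives s = 1.
(p) alone gives p = 1.
(r) alone gives r = 1.
But (r') is also a unit clause — contradiction.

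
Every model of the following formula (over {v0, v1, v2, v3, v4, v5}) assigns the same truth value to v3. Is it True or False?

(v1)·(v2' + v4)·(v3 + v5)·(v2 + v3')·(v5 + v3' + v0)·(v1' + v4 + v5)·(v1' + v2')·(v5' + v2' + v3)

Suppose v3 = 1.
(v1) alone gives v1 = 1.
(v2) alone gives v2 = 1.
Now (v2') is unsatisfied and unit — conflict.
So every satisfying assignment has v3 = False.

False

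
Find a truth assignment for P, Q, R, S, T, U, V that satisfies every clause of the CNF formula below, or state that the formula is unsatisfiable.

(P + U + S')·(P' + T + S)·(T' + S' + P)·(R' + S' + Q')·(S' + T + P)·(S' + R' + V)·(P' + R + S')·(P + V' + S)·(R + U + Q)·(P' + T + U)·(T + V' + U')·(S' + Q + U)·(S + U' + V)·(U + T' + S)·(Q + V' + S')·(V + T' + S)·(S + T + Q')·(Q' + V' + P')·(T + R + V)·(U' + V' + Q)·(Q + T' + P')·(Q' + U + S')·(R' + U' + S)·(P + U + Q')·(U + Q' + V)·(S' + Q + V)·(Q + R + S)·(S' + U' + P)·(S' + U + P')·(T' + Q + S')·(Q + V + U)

UNSATISFIABLE

Branch on P: set P = 1.
Branch on T: set T = 1.
Unit clause (Q) forces Q = 1.
Unit clause (V') forces V = 0.
Unit clause (S) forces S = 1.
Unit clause (R') forces R = 0.
That conflicts with the unit clause (R).
That branch fails; take T = 0 instead.
Unit clause (S) forces S = 1.
Unit clause (R) forces R = 1.
Unit clause (Q') forces Q = 0.
Unit clause (V) forces V = 1.
That conflicts with the unit clause (V').
Neither T = 1 nor T = 0 works.
That branch fails; take P = 0 instead.
Branch on U: set U = 1.
Unit clause (S') forces S = 0.
Unit clause (V') forces V = 0.
That conflicts with the unit clause (V).
That branch fails; take U = 0 instead.
Unit clause (S') forces S = 0.
Unit clause (V') forces V = 0.
Unit clause (T') forces T = 0.
Unit clause (Q') forces Q = 0.
That conflicts with the unit clause (Q).
Neither U = 1 nor U = 0 works.
Neither P = 1 nor P = 0 works.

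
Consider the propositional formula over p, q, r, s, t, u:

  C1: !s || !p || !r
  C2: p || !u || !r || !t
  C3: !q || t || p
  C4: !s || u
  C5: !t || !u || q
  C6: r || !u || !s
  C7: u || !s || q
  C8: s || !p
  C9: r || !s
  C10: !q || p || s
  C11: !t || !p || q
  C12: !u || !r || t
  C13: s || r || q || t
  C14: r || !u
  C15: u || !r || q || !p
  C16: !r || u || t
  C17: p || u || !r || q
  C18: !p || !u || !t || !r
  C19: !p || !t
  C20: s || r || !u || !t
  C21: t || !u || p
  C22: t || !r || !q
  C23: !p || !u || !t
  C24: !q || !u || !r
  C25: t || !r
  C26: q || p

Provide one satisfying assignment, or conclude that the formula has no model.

UNSATISFIABLE

Branch on s: set s = false.
The clause (!p) is unit, so p = false.
The clause (!q) is unit, so q = false.
That conflicts with the unit clause (q).
That branch fails; take s = true instead.
The clause (u) is unit, so u = true.
The clause (r) is unit, so r = true.
The clause (!p) is unit, so p = false.
The clause (!t) is unit, so t = false.
That conflicts with the unit clause (t).
Neither s = true nor s = false works.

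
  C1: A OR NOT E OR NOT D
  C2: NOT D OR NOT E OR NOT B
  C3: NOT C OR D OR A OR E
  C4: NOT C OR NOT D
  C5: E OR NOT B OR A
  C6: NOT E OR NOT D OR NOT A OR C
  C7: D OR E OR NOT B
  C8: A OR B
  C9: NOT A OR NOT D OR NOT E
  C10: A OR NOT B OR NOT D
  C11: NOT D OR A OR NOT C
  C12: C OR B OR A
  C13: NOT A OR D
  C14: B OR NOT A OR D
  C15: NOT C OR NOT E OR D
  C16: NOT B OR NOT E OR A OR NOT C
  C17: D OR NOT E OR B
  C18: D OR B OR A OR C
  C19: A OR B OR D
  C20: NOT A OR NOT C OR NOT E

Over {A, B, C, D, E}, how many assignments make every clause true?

3

There are 2^5 = 32 truth assignments over (A, B, C, D, E).
Split on D. With D = true, the clauses containing D are satisfied and NOT D drops from the rest; 2 of the 2^4 = 16 assignments to the other variables satisfy what remains.
With D = false, by the same count on the reduced clause set, 1 assignment works.
Total: 2 + 1 = 3.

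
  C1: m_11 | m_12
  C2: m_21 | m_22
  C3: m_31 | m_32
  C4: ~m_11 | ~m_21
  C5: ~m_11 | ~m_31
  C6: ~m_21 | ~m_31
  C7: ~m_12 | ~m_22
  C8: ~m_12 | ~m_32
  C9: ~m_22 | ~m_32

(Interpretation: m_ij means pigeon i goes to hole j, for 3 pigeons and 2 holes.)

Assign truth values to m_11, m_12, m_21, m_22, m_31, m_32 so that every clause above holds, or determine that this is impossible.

Try m_11 = 1.
The clause (~m_21) is unit, so m_21 = 0.
The clause (m_22) is unit, so m_22 = 1.
The clause (~m_31) is unit, so m_31 = 0.
The clause (m_32) is unit, so m_32 = 1.
That conflicts with the unit clause (~m_32).
Undo m_11 and try m_11 = 0.
The clause (m_12) is unit, so m_12 = 1.
The clause (~m_22) is unit, so m_22 = 0.
The clause (m_21) is unit, so m_21 = 1.
The clause (~m_31) is unit, so m_31 = 0.
The clause (m_32) is unit, so m_32 = 1.
That conflicts with the unit clause (~m_32).
Both values of m_11 lead to a conflict.

UNSATISFIABLE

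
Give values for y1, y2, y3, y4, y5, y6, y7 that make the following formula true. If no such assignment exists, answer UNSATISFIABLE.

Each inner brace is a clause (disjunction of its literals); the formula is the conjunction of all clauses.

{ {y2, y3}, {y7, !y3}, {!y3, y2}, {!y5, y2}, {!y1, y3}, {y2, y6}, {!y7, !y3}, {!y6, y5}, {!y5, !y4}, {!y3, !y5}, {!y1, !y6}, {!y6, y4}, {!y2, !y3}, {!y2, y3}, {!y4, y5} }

UNSATISFIABLE

Try y2 = true.
The clause (!y3) is unit, so y3 = false.
Now (y3) is unsatisfied and unit — conflict.
Undo y2 and try y2 = false.
The clause (y3) is unit, so y3 = true.
Now (!y3) is unsatisfied and unit — conflict.
Both values of y2 lead to a conflict.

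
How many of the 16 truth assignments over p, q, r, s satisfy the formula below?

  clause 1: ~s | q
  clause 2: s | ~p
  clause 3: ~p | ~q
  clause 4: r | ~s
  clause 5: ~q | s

3

There are 2^4 = 16 truth assignments over (p, q, r, s).
Check each against the 5 clauses (columns in the order p, q, r, s):
  F F F F  ✓ satisfies all
  F F F T  ✗ fails (~s | q)
  F F T F  ✓ satisfies all
  F F T T  ✗ fails (~s | q)
  F T F F  ✗ fails (~q | s)
  F T F T  ✗ fails (r | ~s)
  F T T F  ✗ fails (~q | s)
  F T T T  ✓ satisfies all
  T F F F  ✗ fails (s | ~p)
  T F F T  ✗ fails (~s | q)
  T F T F  ✗ fails (s | ~p)
  T F T T  ✗ fails (~s | q)
  T T F F  ✗ fails (s | ~p)
  T T F T  ✗ fails (~p | ~q)
  T T T F  ✗ fails (s | ~p)
  T T T T  ✗ fails (~p | ~q)
3 of the 16 rows are models.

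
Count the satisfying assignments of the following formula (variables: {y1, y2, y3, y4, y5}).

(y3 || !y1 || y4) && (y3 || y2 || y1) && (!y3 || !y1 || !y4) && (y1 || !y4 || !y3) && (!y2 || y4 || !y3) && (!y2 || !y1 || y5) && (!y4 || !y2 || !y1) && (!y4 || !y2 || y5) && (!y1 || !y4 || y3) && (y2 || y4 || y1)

5

There are 2^5 = 32 truth assignments over (y1, y2, y3, y4, y5).
Split on y1. With y1 = true, the clauses containing y1 are satisfied and !y1 drops from the rest; 2 of the 2^4 = 16 assignments to the other variables satisfy what remains.
With y1 = false, by the same count on the reduced clause set, 3 assignments work.
(One model: y1=F, y2=T, y3=F, y4=F, y5=F.)
Total: 2 + 3 = 5.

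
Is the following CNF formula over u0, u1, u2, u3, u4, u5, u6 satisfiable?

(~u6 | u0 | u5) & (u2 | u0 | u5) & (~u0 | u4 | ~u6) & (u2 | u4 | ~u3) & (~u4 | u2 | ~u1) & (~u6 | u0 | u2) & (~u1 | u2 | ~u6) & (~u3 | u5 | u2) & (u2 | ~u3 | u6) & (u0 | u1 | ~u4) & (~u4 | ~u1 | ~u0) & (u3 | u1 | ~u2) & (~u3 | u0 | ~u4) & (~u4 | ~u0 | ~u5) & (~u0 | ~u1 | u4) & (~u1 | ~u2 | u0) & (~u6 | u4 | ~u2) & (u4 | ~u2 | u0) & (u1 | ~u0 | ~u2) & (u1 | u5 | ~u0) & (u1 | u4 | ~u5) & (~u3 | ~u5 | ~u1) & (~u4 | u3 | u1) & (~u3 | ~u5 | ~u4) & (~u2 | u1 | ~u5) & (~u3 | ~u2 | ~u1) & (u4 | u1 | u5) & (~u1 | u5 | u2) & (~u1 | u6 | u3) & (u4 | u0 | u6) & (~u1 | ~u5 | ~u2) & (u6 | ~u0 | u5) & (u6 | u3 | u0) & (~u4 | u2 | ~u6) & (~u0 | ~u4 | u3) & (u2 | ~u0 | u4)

Branch on u6: set u6 = 0.
Branch on u2: set u2 = 1.
Branch on u3: set u3 = 1.
The clause (~u1) is unit, so u1 = 0.
The clause (~u0) is unit, so u0 = 0.
The clause (~u4) is unit, so u4 = 0.
But (u4) is also a unit clause — contradiction.
That branch fails; take u3 = 0 instead.
The clause (u1) is unit, so u1 = 1.
But (~u1) is also a unit clause — contradiction.
Neither u3 = 1 nor u3 = 0 works.
That branch fails; take u2 = 0 instead.
The clause (~u3) is unit, so u3 = 0.
The clause (~u1) is unit, so u1 = 0.
The clause (~u4) is unit, so u4 = 0.
The clause (~u5) is unit, so u5 = 0.
But (u5) is also a unit clause — contradiction.
Neither u2 = 1 nor u2 = 0 works.
That branch fails; take u6 = 1 instead.
Branch on u0: set u0 = 1.
The clause (u4) is unit, so u4 = 1.
The clause (~u1) is unit, so u1 = 0.
The clause (~u5) is unit, so u5 = 0.
But (u5) is also a unit clause — contradiction.
That branch fails; take u0 = 0 instead.
The clause (u5) is unit, so u5 = 1.
The clause (u2) is unit, so u2 = 1.
The clause (~u1) is unit, so u1 = 0.
But (u1) is also a unit clause — contradiction.
Neither u0 = 1 nor u0 = 0 works.
Neither u6 = 1 nor u6 = 0 works.
No assignment satisfies every clause.

No, unsatisfiable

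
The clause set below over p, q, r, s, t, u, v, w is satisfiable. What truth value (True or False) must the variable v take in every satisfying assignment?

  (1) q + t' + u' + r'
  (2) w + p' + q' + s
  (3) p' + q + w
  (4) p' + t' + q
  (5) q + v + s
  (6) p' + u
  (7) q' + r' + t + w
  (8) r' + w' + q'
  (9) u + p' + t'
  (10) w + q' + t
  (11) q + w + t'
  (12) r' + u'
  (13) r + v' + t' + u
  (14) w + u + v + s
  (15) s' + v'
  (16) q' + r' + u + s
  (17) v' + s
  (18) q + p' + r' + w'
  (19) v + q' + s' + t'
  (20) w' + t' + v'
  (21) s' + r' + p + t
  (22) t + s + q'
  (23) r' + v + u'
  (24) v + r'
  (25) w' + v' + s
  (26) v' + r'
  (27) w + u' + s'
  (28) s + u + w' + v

Suppose v = 1.
The clause (s') is unit, so s = 0.
That conflicts with the unit clause (s).
So every satisfying assignment has v = False.

False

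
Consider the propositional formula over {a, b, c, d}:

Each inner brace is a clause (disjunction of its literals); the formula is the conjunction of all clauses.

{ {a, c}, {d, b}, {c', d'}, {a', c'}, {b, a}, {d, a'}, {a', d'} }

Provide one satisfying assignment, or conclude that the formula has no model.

Try a = 0.
(c) alone gives c = 1.
(d') alone gives d = 0.
(b) alone gives b = 1.
Every clause now holds.

a ↦ 0,  b ↦ 1,  c ↦ 1,  d ↦ 0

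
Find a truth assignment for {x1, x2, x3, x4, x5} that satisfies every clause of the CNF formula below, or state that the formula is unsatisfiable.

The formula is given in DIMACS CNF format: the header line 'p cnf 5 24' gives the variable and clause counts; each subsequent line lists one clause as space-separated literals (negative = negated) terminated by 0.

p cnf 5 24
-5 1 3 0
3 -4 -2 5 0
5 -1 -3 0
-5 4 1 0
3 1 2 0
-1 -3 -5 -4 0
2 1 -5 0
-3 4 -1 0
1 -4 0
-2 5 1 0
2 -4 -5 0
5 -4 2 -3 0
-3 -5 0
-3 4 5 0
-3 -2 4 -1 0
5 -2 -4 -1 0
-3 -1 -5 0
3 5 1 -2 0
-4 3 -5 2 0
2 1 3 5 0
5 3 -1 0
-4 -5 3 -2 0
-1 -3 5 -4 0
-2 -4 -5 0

Case x1 = True:
Case x5 = True:
Unit clause (¬x3) forces x3 = False.
Case x2 = True:
Unit clause (¬x4) forces x4 = False.
This assignment satisfies each clause.

x1: True, x2: True, x3: False, x4: False, x5: True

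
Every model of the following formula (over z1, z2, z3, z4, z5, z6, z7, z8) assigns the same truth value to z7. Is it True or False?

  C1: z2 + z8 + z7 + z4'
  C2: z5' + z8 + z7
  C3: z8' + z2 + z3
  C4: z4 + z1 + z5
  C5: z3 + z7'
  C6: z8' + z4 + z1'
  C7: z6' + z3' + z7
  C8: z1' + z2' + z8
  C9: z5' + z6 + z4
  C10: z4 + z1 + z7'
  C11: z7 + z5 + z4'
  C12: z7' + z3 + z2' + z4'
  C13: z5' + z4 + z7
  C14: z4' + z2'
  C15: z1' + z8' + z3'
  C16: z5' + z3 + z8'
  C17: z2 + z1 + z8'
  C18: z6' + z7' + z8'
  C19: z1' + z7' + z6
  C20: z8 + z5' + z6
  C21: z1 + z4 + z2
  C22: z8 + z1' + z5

Suppose z7 = 0.
Suppose z5 = 0.
(z4') alone gives z4 = 0.
(z1) alone gives z1 = 1.
(z8') alone gives z8 = 0.
But (z8) is also a unit clause — contradiction.
Backtrack on z5: now try z5 = 1.
(z8) alone gives z8 = 1.
(z4) alone gives z4 = 1.
(z2') alone gives z2 = 0.
(z3) alone gives z3 = 1.
(z6') alone gives z6 = 0.
(z1') alone gives z1 = 0.
But (z1) is also a unit clause — contradiction.
Both values of z5 lead to a conflict.
So every satisfying assignment has z7 = True.

True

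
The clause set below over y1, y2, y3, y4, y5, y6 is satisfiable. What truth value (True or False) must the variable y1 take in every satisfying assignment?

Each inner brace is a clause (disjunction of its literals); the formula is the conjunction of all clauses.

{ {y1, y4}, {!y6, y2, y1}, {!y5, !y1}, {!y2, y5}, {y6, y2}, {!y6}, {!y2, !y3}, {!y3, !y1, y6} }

False

Suppose y1 = true.
From the singleton clause (!y5), y5 = false.
From the singleton clause (!y2), y2 = false.
From the singleton clause (y6), y6 = true.
But (!y6) is also a unit clause — contradiction.
So every satisfying assignment has y1 = False.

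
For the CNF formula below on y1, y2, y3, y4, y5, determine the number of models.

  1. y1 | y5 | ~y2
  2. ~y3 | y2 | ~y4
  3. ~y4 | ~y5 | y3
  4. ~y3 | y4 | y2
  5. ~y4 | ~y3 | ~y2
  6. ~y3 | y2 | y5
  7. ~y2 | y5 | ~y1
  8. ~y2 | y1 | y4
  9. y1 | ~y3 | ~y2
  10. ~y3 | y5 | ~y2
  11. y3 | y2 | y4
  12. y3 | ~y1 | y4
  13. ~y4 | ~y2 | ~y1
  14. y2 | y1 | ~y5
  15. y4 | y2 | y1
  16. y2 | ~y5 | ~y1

There are 2^5 = 32 truth assignments over (y1, y2, y3, y4, y5).
Split on y1. With y1 = 1, the clauses containing y1 are satisfied and ~y1 drops from the rest; 2 of the 2^4 = 16 assignments to the other variables satisfy what remains.
With y1 = 0, by the same count on the reduced clause set, 1 assignment works.
(One model: y1=F, y2=F, y3=F, y4=T, y5=F.)
Total: 2 + 1 = 3.

3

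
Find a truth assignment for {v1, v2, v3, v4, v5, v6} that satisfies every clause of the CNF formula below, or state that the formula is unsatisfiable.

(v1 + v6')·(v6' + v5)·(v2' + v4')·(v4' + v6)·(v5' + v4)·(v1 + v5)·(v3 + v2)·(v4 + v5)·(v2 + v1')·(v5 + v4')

UNSATISFIABLE

Suppose v1 = 1.
From the singleton clause (v2), v2 = 1.
From the singleton clause (v4'), v4 = 0.
From the singleton clause (v5'), v5 = 0.
That conflicts with the unit clause (v5).
Undo v1 and try v1 = 0.
From the singleton clause (v6'), v6 = 0.
From the singleton clause (v4'), v4 = 0.
From the singleton clause (v5'), v5 = 0.
That conflicts with the unit clause (v5).
Either choice for v1 ends in contradiction.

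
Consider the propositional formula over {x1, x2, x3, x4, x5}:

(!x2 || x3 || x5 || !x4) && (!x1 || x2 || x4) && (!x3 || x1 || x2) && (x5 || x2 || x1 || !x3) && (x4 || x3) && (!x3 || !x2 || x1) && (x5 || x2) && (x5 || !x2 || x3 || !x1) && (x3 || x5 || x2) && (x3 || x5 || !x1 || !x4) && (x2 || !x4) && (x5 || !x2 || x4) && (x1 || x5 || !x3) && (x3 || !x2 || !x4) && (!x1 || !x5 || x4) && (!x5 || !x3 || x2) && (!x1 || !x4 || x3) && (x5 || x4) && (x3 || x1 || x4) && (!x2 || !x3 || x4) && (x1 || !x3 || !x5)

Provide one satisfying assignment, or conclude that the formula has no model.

x1=true, x2=true, x3=true, x4=true, x5=true

Try x4 = true.
(x2) alone gives x2 = true.
(x3) alone gives x3 = true.
(x1) alone gives x1 = true.
All clauses hold; x5 can take either value.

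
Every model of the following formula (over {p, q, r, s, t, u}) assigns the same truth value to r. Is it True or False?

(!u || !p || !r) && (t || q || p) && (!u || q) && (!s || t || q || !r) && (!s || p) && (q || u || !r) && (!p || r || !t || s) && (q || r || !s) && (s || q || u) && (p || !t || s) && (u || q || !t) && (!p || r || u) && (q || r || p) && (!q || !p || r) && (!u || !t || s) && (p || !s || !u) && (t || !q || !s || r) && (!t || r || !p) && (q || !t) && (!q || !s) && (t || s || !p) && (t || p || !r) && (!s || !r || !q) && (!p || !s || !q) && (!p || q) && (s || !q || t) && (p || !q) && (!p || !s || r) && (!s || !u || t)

True

Suppose r = false.
Case u = false:
Unit clause (!p) forces p = false.
Unit clause (!s) forces s = false.
Unit clause (q) forces q = true.
That conflicts with the unit clause (!q).
So u must be the other value — set u = true.
Unit clause (q) forces q = true.
Unit clause (!p) forces p = false.
That conflicts with the unit clause (p).
Both values of u lead to a conflict.
So every satisfying assignment has r = True.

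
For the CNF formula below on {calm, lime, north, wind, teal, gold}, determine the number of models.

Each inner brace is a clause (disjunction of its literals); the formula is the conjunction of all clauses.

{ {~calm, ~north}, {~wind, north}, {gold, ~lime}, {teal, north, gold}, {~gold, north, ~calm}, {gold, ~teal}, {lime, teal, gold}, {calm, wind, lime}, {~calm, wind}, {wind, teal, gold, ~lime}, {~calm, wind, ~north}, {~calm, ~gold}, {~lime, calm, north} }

There are 2^6 = 64 truth assignments over (calm, lime, north, wind, teal, gold).
Split on calm. With calm = 1, the clauses containing calm are satisfied and ~calm drops from the rest; 0 of the 2^5 = 32 assignments to the other variables satisfy what remains.
With calm = 0, by the same count on the reduced clause set, 6 assignments work.
Total: 0 + 6 = 6.

6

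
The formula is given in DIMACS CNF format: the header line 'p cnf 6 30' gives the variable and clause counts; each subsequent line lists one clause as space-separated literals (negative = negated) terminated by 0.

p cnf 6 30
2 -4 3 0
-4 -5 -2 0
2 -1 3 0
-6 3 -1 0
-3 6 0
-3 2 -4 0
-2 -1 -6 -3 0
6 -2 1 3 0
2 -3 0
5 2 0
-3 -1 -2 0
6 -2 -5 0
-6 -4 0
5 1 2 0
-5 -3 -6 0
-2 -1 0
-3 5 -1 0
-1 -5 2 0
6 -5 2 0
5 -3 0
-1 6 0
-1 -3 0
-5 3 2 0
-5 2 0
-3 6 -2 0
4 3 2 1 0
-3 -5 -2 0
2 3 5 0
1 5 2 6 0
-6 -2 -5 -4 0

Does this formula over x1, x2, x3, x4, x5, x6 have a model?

Yes

Try x3 = False.
Try x2 = True.
From the singleton clause (¬x1), x1 = False.
From the singleton clause (x6), x6 = True.
From the singleton clause (¬x4), x4 = False.
All clauses hold; x5 can take either value.
A satisfying assignment: x1: False; x2: True; x3: False; x4: False; x5: True; x6: True.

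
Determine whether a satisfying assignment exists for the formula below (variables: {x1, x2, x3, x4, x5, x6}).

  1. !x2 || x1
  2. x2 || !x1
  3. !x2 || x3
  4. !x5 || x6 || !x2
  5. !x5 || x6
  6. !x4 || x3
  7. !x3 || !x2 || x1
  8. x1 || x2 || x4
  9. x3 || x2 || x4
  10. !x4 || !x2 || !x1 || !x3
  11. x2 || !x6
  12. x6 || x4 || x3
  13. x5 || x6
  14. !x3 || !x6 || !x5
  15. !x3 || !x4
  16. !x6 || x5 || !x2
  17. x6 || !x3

No, unsatisfiable

Case x2 = false:
(!x1) alone gives x1 = false.
(x4) alone gives x4 = true.
(x3) alone gives x3 = true.
But (!x3) is also a unit clause — contradiction.
Undo x2 and try x2 = true.
(x1) alone gives x1 = true.
(x3) alone gives x3 = true.
(!x4) alone gives x4 = false.
(x6) alone gives x6 = true.
(!x5) alone gives x5 = false.
But (x5) is also a unit clause — contradiction.
Either choice for x2 ends in contradiction.
No assignment satisfies every clause.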